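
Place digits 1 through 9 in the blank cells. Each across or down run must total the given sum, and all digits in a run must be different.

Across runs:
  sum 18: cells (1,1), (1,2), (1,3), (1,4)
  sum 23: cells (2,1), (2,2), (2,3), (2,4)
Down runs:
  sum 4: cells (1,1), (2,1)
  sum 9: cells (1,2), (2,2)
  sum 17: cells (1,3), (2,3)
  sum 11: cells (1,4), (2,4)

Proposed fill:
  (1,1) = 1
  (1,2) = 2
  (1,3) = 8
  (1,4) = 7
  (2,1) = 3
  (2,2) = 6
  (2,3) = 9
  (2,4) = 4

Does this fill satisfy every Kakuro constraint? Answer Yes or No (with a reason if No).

No — the across run (2,1)–(2,4) sums to 22, not 23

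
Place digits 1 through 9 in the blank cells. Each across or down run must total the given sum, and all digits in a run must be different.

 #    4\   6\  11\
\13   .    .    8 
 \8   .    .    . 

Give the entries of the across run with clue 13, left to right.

4 in 2 cells must be {1,3}.
R2C3 = 11 − 8 = 3 completes the 11 down.
Given what's placed, R2C1 must be 1 to fit the 8 across and 4 down.
R2C2 = 8 − 4 = 4 completes the 8 across.
R1C1 = 4 − 1 = 3 completes the 4 down.
R1C2 = 13 − 11 = 2 completes the 13 across.

3 2 8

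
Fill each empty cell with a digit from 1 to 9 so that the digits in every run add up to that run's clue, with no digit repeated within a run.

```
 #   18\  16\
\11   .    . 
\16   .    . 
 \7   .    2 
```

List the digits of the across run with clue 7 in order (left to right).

5, 2

16 in 2 cells must be {7,9}.
R2C2 = 9: the only remaining digit allowed by both the 16 across and the 16 down.
R3C1 = 7 − 2 = 5 completes the 7 across.
R1C2 = 16 − 11 = 5 completes the 16 down.
R2C1 = 16 − 9 = 7 completes the 16 across.
R1C1 = 11 − 5 = 6 completes the 11 across.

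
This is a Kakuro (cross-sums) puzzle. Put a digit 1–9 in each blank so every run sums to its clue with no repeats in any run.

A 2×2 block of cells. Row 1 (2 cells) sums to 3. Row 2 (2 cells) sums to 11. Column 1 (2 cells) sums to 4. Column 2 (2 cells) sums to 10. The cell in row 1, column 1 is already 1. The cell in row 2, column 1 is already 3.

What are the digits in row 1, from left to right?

3 in 2 cells must be {1,2}; 4 in 2 cells must be {1,3}.
(1,2) = 3 − 1 = 2 completes the 3 across.
(2,2) = 11 − 3 = 8 completes the 11 across.

1, 2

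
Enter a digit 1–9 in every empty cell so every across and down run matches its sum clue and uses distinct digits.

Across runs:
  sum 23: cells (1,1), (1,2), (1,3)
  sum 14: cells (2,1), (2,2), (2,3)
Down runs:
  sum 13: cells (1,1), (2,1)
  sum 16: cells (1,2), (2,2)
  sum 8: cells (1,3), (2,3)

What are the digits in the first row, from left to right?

23 in 3 cells must be {6,8,9}; 16 in 2 cells must be {7,9}.
The 23 across and the 16 down share only 9, so (1,2) = 9.
Given what's placed, (1,3) must be 6 to fit the 23 across and 8 down.
(2,2) = 16 − 9 = 7 completes the 16 down.
(2,3) = 8 − 6 = 2 completes the 8 down.
(1,1) = 23 − 15 = 8 completes the 23 across.
(2,1) = 14 − 9 = 5 completes the 14 across.

8 9 6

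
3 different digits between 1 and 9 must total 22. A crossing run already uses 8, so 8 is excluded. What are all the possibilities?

{6,7,9}

3 distinct digits from 1–9 sum between 6 and 24.
Dropping sets that contain 8.
Only one set works: {6,7,9}.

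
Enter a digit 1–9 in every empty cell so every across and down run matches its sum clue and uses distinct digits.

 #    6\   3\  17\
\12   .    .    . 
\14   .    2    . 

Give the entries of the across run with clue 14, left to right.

4, 2, 8

3 in 2 cells must be {1,2}; 17 in 2 cells must be {8,9}.
R1C2 = 3 − 2 = 1 completes the 3 down.
No cell is forced outright now. R1C3 can only be 8 or 9 (the digits allowed by both its 12 across and its 17 down). If R1C3 = 8: then R1C1 would have to be in {3} for the 12 across but in {1,2,4,5} for the 6 down — contradiction. So R1C3 = 9.
R1C1 = 12 − 10 = 2 completes the 12 across.
R2C1 = 6 − 2 = 4 completes the 6 down.
R2C3 = 14 − 6 = 8 completes the 14 across.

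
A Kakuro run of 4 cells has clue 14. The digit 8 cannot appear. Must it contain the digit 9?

Counterexample: {1,2,4,7} sums to 14 under that restriction without using 9.

No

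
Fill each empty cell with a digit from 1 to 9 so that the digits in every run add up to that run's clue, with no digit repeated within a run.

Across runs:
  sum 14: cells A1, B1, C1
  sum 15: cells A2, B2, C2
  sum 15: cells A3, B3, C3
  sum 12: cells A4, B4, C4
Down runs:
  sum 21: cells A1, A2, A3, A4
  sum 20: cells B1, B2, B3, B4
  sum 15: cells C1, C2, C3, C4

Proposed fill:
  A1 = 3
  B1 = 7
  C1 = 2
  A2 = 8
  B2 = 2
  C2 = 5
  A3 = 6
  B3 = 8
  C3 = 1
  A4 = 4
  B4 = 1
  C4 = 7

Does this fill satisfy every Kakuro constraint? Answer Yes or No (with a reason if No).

No — the down run B1–B4 sums to 18, not 20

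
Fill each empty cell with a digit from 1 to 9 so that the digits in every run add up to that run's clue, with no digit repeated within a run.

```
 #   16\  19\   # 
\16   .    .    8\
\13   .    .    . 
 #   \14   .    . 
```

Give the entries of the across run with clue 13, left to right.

7 4 2

16 in 2 cells must be {7,9}.
Nothing is forced directly, so branch on R1C1, whose candidates are 7 or 9. If R1C1 = 7: that forces R1C2 = 9, R2C1 = 9, R2C2 = 3, R2C3 = 1, after which R3C2 would have to be in {5,6,8,9} for the 14 across but in {7} for the 19 down — contradiction. So R1C1 = 9.
R1C2 = 16 − 9 = 7 completes the 16 across.
R2C1 = 16 − 9 = 7 completes the 16 down.
R2C2 = 4: the only remaining digit allowed by both the 13 across and the 19 down.
R2C3 = 13 − 11 = 2 completes the 13 across.
R3C2 = 19 − 11 = 8 completes the 19 down.
R3C3 = 14 − 8 = 6 completes the 14 across.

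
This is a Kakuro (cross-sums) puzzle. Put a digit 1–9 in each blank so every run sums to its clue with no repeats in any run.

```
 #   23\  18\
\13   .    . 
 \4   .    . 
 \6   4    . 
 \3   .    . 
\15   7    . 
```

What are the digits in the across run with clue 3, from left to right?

2, 1

4 in 2 cells must be {1,3}; 3 in 2 cells must be {1,2}.
R3C2 = 6 − 4 = 2 completes the 6 across.
Given what's placed, R4C2 must be 1 to fit the 3 across and 18 down.
R5C2 = 15 − 7 = 8 completes the 15 across.
Given what's placed, R1C2 must be 4 to fit the 13 across and 18 down.
R2C2 = 18 − 15 = 3 completes the 18 down.
R4C1 = 3 − 1 = 2 completes the 3 across.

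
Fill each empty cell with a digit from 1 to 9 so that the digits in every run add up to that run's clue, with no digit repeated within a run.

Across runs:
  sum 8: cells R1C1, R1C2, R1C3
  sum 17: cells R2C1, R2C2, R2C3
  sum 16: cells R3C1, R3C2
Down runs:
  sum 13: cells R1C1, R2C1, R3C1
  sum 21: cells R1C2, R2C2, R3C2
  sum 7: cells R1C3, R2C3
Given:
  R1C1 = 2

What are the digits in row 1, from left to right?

16 in 2 cells must be {7,9}.
Given what's placed, R1C2 must be 5 to fit the 8 across and 21 down.
R1C3 = 8 − 7 = 1 completes the 8 across.
R2C3 = 7 − 1 = 6 completes the 7 down.
R3C1 = 7: the only remaining digit allowed by both the 16 across and the 13 down.
R3C2 = 16 − 7 = 9 completes the 16 across.
R2C1 = 13 − 9 = 4 completes the 13 down.
R2C2 = 17 − 10 = 7 completes the 17 across.

2, 5, 1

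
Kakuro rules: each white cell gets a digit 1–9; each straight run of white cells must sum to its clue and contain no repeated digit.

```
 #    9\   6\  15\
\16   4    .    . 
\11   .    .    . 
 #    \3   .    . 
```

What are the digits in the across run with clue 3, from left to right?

1 2

3 in 2 cells must be {1,2}; 6 in 3 cells must be {1,2,3}.
R1C2 = 3: the only remaining digit allowed by both the 16 across and the 6 down.
R1C3 = 16 − 7 = 9 completes the 16 across.
R2C1 = 9 − 4 = 5 completes the 9 down.
Given what's placed, R2C2 must be 2 to fit the 11 across and 6 down.
R2C3 = 11 − 7 = 4 completes the 11 across.
R3C2 = 6 − 5 = 1 completes the 6 down.
R3C3 = 3 − 1 = 2 completes the 3 across.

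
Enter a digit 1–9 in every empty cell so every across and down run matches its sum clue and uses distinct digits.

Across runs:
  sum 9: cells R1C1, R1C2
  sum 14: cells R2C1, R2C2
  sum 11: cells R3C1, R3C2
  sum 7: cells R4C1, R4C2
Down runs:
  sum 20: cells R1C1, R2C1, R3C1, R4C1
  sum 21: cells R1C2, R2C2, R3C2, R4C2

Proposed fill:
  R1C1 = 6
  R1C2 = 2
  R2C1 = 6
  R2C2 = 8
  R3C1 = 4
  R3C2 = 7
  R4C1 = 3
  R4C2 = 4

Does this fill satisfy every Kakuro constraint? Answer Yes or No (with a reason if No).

No — the down run R1C1–R4C1 sums to 19, not 20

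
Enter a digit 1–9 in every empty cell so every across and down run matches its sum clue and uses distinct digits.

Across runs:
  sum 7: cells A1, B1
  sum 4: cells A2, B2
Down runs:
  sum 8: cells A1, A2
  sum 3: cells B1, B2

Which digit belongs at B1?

2

4 in 2 cells must be {1,3}; 3 in 2 cells must be {1,2}.
The 4 across and the 3 down share only 1, so B2 = 1.
B1 = 3 − 1 = 2 completes the 3 down.
A2 = 4 − 1 = 3 completes the 4 across.
A1 = 7 − 2 = 5 completes the 7 across.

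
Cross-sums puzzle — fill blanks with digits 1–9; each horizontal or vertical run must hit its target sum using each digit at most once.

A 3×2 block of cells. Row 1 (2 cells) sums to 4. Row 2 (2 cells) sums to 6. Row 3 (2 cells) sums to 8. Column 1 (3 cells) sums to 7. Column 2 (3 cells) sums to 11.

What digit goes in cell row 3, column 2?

6

4 in 2 cells must be {1,3}; 7 in 3 cells must be {1,2,4}.
The 4 across and the 7 down share only 1, so (1,1) = 1.
(1,2) = 4 − 1 = 3 completes the 4 across.
Given what's placed, (3,1) must be 2 to fit the 8 across and 7 down.
(3,2) = 8 − 2 = 6 completes the 8 across.
(2,1) = 7 − 3 = 4 completes the 7 down.
(2,2) = 6 − 4 = 2 completes the 6 across.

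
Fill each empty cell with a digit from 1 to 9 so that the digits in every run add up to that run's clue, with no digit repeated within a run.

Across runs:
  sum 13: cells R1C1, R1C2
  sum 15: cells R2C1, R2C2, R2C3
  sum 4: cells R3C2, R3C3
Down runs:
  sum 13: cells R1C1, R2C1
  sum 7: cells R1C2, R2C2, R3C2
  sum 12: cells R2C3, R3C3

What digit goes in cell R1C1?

4 in 2 cells must be {1,3}; 7 in 3 cells must be {1,2,4}.
The 13 across and the 7 down share only 4, so R1C2 = 4.
R3C2 = 1: the only remaining digit allowed by both the 4 across and the 7 down.
R3C3 = 4 − 1 = 3 completes the 4 across.
R1C1 = 13 − 4 = 9 completes the 13 across.
R2C1 = 13 − 9 = 4 completes the 13 down.
R2C2 = 7 − 5 = 2 completes the 7 down.
R2C3 = 15 − 6 = 9 completes the 15 across.

9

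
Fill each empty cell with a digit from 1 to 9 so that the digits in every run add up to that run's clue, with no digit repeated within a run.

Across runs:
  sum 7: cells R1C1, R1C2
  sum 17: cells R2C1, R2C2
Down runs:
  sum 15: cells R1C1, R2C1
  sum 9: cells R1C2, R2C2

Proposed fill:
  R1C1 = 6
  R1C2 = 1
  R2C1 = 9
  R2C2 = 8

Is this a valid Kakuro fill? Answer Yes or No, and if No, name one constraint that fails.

Across: 6+1=7; 9+8=17. Down: 6+9=15; 1+8=9. No digit repeats within any run.

Yes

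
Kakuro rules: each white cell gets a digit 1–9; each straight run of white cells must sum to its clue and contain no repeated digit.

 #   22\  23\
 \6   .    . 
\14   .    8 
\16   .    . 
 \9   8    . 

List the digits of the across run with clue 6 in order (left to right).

16 in 2 cells must be {7,9}.
R2C1 = 14 − 8 = 6 completes the 14 across.
R3C1 = 7: the only remaining digit allowed by both the 16 across and the 22 down.
R3C2 = 16 − 7 = 9 completes the 16 across.
R4C2 = 9 − 8 = 1 completes the 9 across.
R1C1 = 22 − 21 = 1 completes the 22 down.
R1C2 = 6 − 1 = 5 completes the 6 across.

1 5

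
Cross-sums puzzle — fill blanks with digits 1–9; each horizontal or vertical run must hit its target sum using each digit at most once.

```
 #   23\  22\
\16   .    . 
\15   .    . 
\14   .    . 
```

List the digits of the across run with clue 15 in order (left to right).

6, 9

16 in 2 cells must be {7,9}; 23 in 3 cells must be {6,8,9}.
The 16 across and the 23 down share only 9, so R1C1 = 9.
R1C2 = 16 − 9 = 7 completes the 16 across.
Nothing is forced directly, so branch on R2C1, whose candidates are 6 or 8. If R2C1 = 8: then R2C2 would have to be in {7} for the 15 across but in {6,9} for the 22 down — contradiction. So R2C1 = 6.
R2C2 = 15 − 6 = 9 completes the 15 across.
R3C1 = 23 − 15 = 8 completes the 23 down.
R3C2 = 14 − 8 = 6 completes the 14 across.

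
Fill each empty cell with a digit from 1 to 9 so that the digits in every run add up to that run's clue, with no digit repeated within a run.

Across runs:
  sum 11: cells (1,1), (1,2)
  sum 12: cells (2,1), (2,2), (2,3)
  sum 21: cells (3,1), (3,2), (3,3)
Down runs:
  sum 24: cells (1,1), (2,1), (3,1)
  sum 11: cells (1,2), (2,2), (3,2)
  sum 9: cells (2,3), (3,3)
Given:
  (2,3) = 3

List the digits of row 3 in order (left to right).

24 in 3 cells must be {7,8,9}.
(3,3) = 9 − 3 = 6 completes the 9 down.
Nothing is forced directly, so branch on (2,1), whose candidates are 7 or 8. If (2,1) = 7: that forces (2,2) = 2, (3,1) = 8, after which (3,2) would have to be in {7} for the 21 across but in {1,3,4,5,6,8} for the 11 down — contradiction. So (2,1) = 8.
(2,2) = 12 − 11 = 1 completes the 12 across.
(3,1) = 7: the only remaining digit allowed by both the 21 across and the 24 down.
(3,2) = 21 − 13 = 8 completes the 21 across.
(1,1) = 24 − 15 = 9 completes the 24 down.
(1,2) = 11 − 9 = 2 completes the 11 across.

7 8 6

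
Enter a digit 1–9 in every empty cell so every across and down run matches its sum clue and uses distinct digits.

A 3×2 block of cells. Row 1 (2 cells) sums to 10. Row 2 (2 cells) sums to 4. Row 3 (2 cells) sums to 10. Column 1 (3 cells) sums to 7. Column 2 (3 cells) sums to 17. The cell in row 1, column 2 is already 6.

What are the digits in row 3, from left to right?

2, 8

4 in 2 cells must be {1,3}; 7 in 3 cells must be {1,2,4}.
(1,1) = 10 − 6 = 4 completes the 10 across.
Given what's placed, (2,1) must be 1 to fit the 4 across and 7 down.
(2,2) = 4 − 1 = 3 completes the 4 across.
(3,1) = 7 − 5 = 2 completes the 7 down.
(3,2) = 10 − 2 = 8 completes the 10 across.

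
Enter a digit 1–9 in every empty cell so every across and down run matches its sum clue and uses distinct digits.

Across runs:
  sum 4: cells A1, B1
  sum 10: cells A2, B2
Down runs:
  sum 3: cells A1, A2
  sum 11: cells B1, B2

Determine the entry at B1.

4 in 2 cells must be {1,3}; 3 in 2 cells must be {1,2}.
The 4 across and the 3 down share only 1, so A1 = 1.
B1 = 4 − 1 = 3 completes the 4 across.
A2 = 3 − 1 = 2 completes the 3 down.
B2 = 10 − 2 = 8 completes the 10 across.

3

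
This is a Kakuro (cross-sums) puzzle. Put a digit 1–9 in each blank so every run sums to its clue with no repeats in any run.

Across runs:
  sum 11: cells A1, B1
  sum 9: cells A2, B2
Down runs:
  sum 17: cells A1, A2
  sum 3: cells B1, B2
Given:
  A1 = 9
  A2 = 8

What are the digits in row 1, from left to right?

17 in 2 cells must be {8,9}; 3 in 2 cells must be {1,2}.
B1 = 11 − 9 = 2 completes the 11 across.
B2 = 9 − 8 = 1 completes the 9 across.

9 2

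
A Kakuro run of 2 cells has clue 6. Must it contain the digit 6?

No

Counterexample: {1,5} sums to 6 without using 6.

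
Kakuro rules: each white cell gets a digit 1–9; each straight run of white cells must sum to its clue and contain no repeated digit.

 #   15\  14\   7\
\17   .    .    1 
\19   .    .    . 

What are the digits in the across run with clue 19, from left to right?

Given what's placed, R1C2 must be 9 to fit the 17 across and 14 down.
R2C2 = 14 − 9 = 5 completes the 14 down.
R2C3 = 7 − 1 = 6 completes the 7 down.
R1C1 = 17 − 10 = 7 completes the 17 across.
R2C1 = 19 − 11 = 8 completes the 19 across.

8 5 6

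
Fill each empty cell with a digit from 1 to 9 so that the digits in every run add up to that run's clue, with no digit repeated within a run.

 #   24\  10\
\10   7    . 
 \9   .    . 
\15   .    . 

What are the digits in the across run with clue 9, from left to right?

24 in 3 cells must be {7,8,9}.
R1C2 = 10 − 7 = 3 completes the 10 across.
Given what's placed, R2C1 must be 8 to fit the 9 across and 24 down.
R2C2 = 9 − 8 = 1 completes the 9 across.
R3C1 = 24 − 15 = 9 completes the 24 down.
R3C2 = 15 − 9 = 6 completes the 15 across.

8 1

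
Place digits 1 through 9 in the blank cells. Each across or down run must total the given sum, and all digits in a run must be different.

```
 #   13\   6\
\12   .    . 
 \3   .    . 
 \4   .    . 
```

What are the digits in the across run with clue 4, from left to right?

3 1

3 in 2 cells must be {1,2}; 4 in 2 cells must be {1,3}; 6 in 3 cells must be {1,2,3}.
The 12 across and the 6 down share only 3, so R1C2 = 3.
Given what's placed, R3C2 must be 1 to fit the 4 across and 6 down.
R1C1 = 12 − 3 = 9 completes the 12 across.
R2C1 = 1: the only remaining digit allowed by both the 3 across and the 13 down.
R2C2 = 3 − 1 = 2 completes the 3 across.
R3C1 = 4 − 1 = 3 completes the 4 across.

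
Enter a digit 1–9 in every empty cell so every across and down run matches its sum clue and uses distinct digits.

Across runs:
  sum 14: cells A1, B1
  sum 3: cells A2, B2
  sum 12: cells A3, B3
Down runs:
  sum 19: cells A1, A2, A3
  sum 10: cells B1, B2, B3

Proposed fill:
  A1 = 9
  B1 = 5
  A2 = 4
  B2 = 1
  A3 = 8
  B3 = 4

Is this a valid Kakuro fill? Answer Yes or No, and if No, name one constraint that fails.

No — the down run A1–A3 sums to 21, not 19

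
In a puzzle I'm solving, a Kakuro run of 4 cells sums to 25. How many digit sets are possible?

6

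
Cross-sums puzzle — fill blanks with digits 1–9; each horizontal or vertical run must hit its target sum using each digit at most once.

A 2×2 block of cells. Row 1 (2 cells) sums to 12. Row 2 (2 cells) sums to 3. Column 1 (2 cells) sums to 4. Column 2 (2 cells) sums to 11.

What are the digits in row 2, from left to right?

3 in 2 cells must be {1,2}; 4 in 2 cells must be {1,3}.
The 12 across and the 4 down share only 3, so (1,1) = 3.
(1,2) = 12 − 3 = 9 completes the 12 across.
(2,1) = 4 − 3 = 1 completes the 4 down.
(2,2) = 3 − 1 = 2 completes the 3 across.

1 2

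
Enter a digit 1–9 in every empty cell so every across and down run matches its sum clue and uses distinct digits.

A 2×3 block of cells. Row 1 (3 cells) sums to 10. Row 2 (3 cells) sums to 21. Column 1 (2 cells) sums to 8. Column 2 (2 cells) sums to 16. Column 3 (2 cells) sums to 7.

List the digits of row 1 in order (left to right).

1 7 2

16 in 2 cells must be {7,9}.
The 10 across and the 16 down share only 7, so (1,2) = 7.
(2,2) = 16 − 7 = 9 completes the 16 down.
Nothing is forced directly, so branch on (2,1), whose candidates are 5 or 7. If (2,1) = 5: then (1,1) would have to be in {1,2} for the 10 across but in {3} for the 8 down — contradiction. So (2,1) = 7.
(1,1) = 8 − 7 = 1 completes the 8 down.
(1,3) = 10 − 8 = 2 completes the 10 across.
(2,3) = 21 − 16 = 5 completes the 21 across.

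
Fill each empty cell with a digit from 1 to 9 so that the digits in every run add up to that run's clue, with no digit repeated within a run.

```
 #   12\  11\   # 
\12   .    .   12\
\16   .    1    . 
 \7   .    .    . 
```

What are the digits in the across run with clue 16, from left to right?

7, 1, 8

7 in 3 cells must be {1,2,4}.
The 7 across and the 12 down share only 4, so R3C3 = 4.
R2C3 = 12 − 4 = 8 completes the 12 down.
R3C2 = 2: the only remaining digit allowed by both the 7 across and the 11 down.
R1C2 = 11 − 3 = 8 completes the 11 down.
R2C1 = 16 − 9 = 7 completes the 16 across.
R3C1 = 7 − 6 = 1 completes the 7 across.
R1C1 = 12 − 8 = 4 completes the 12 across.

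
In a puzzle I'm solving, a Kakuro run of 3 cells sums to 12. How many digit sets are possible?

3 distinct digits from 1–9 sum between 6 and 24.

7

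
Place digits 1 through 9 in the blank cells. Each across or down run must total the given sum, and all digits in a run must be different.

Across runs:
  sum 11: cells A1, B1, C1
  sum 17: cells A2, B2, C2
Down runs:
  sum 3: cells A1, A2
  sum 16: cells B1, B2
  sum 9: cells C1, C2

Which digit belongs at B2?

9

3 in 2 cells must be {1,2}; 16 in 2 cells must be {7,9}.
The 11 across and the 16 down share only 7, so B1 = 7.
B2 = 16 − 7 = 9 completes the 16 down.
Given what's placed, A1 must be 1 to fit the 11 across and 3 down.
C1 = 11 − 8 = 3 completes the 11 across.
A2 = 3 − 1 = 2 completes the 3 down.
C2 = 17 − 11 = 6 completes the 17 across.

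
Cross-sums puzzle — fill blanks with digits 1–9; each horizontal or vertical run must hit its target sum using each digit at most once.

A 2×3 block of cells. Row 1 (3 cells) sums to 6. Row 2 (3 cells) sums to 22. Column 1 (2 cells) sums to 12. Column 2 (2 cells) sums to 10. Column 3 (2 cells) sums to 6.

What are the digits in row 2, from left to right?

6 in 3 cells must be {1,2,3}.
The 6 across and the 12 down share only 3, so (1,1) = 3.
(2,1) = 12 − 3 = 9 completes the 12 down.
Given what's placed, (2,3) must be 5 to fit the 22 across and 6 down.
(1,3) = 6 − 5 = 1 completes the 6 down.
(2,2) = 22 − 14 = 8 completes the 22 across.
(1,2) = 6 − 4 = 2 completes the 6 across.

9, 8, 5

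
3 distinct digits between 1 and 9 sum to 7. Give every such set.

{1,2,4}

3 distinct digits from 1–9 sum between 6 and 24.
Only one set works: {1,2,4}.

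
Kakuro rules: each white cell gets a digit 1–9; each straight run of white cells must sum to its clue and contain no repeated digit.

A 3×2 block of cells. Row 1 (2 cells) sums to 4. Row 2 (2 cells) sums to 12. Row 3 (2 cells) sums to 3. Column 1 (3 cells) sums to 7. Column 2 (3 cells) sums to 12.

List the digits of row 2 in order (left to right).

4 8

4 in 2 cells must be {1,3}; 3 in 2 cells must be {1,2}; 7 in 3 cells must be {1,2,4}.
The 4 across and the 7 down share only 1, so (1,1) = 1.
(1,2) = 4 − 1 = 3 completes the 4 across.
Given what's placed, (2,1) must be 4 to fit the 12 across and 7 down.
(2,2) = 12 − 4 = 8 completes the 12 across.
(3,1) = 7 − 5 = 2 completes the 7 down.
(3,2) = 3 − 2 = 1 completes the 3 across.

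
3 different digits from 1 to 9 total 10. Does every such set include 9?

No

Counterexample: {1,2,7} sums to 10 without using 9.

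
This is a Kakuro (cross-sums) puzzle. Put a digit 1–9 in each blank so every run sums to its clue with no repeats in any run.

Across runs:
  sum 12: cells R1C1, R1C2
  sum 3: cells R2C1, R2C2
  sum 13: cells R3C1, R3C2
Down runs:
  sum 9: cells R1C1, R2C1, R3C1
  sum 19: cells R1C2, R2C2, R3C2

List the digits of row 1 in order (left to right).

3 9

3 in 2 cells must be {1,2}.
The 3 across and the 19 down share only 2, so R2C2 = 2.
R2C1 = 3 − 2 = 1 completes the 3 across.
Nothing is forced directly, so branch on R1C1, whose candidates are 3 or 5. If R1C1 = 5: then R1C2 would have to be in {7} for the 12 across but in {8,9} for the 19 down — contradiction. So R1C1 = 3.
R1C2 = 12 − 3 = 9 completes the 12 across.
R3C1 = 9 − 4 = 5 completes the 9 down.
R3C2 = 13 − 5 = 8 completes the 13 across.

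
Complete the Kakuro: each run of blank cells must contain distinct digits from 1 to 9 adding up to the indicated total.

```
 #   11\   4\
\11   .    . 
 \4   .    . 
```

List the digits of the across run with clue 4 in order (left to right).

4 in 2 cells must be {1,3}.
The 11 across and the 4 down share only 3, so R1C2 = 3.
The 4 across and the 11 down share only 3, so R2C1 = 3.
R2C2 = 4 − 3 = 1 completes the 4 across.
R1C1 = 11 − 3 = 8 completes the 11 across.

3 1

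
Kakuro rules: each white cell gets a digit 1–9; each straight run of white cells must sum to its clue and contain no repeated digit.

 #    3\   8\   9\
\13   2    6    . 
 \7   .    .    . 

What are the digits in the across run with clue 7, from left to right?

7 in 3 cells must be {1,2,4}; 3 in 2 cells must be {1,2}.
R1C3 = 13 − 8 = 5 completes the 13 across.
R2C1 = 3 − 2 = 1 completes the 3 down.
R2C2 = 8 − 6 = 2 completes the 8 down.
R2C3 = 7 − 3 = 4 completes the 7 across.

1 2 4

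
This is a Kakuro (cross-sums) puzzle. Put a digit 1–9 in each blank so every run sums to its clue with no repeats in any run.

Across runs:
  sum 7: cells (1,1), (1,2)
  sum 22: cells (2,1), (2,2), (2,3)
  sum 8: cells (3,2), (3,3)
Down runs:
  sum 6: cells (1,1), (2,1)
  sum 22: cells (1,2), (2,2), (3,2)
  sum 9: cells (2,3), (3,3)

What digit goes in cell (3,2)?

7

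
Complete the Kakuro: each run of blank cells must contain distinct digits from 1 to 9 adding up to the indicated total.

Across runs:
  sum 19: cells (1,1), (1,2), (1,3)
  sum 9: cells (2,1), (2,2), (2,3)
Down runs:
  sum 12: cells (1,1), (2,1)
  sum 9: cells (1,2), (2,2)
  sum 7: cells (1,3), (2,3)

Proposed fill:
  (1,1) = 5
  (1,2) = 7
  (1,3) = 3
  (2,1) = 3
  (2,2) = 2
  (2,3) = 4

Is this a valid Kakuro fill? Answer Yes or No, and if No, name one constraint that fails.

No — the down run (1,1)–(2,1) sums to 8, not 12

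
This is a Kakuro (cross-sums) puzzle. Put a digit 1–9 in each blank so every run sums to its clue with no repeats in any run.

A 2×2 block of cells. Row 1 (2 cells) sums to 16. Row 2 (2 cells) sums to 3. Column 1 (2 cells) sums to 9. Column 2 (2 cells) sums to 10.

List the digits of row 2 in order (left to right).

2, 1

16 in 2 cells must be {7,9}; 3 in 2 cells must be {1,2}.
The 16 across and the 9 down share only 7, so (1,1) = 7.
(1,2) = 16 − 7 = 9 completes the 16 across.
(2,1) = 9 − 7 = 2 completes the 9 down.
(2,2) = 3 − 2 = 1 completes the 3 across.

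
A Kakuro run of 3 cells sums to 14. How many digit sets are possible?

8

3 distinct digits from 1–9 sum between 6 and 24.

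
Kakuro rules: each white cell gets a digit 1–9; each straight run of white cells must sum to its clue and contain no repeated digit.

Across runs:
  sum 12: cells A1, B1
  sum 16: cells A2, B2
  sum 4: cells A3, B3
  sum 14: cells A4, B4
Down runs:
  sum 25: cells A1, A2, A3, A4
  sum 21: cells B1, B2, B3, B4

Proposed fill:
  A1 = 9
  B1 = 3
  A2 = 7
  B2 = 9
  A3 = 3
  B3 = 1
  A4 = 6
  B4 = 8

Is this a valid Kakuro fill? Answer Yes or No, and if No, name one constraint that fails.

Across: 9+3=12; 7+9=16; 3+1=4; 6+8=14. Down: 9+7+3+6=25; 3+9+1+8=21. No digit repeats within any run.

Yes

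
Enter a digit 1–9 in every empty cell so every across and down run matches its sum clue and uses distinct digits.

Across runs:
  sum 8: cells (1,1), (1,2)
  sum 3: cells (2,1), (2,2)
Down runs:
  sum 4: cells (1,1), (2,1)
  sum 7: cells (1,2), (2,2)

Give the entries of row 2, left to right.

3 in 2 cells must be {1,2}; 4 in 2 cells must be {1,3}.
The 3 across and the 4 down share only 1, so (2,1) = 1.
(2,2) = 3 − 1 = 2 completes the 3 across.
(1,1) = 4 − 1 = 3 completes the 4 down.
(1,2) = 8 − 3 = 5 completes the 8 across.

1, 2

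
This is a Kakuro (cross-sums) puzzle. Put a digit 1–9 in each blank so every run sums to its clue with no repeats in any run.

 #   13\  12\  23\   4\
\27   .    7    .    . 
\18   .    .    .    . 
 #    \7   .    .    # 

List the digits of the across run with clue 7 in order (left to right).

1 6

23 in 3 cells must be {6,8,9}; 4 in 2 cells must be {1,3}.
R1C4 = 3: the only remaining digit allowed by both the 27 across and the 4 down.
R2C4 = 4 − 3 = 1 completes the 4 down.
The 7 across and the 23 down share only 6, so R3C3 = 6.
R3C2 = 7 − 6 = 1 completes the 7 across.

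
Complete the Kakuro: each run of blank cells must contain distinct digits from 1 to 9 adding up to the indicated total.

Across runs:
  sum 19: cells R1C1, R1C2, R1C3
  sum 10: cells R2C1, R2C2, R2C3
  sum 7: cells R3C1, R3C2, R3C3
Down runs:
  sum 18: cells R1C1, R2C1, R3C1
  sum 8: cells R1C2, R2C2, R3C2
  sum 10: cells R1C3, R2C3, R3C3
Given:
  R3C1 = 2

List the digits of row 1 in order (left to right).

9 3 7

7 in 3 cells must be {1,2,4}.
R2C1 = 7: the only remaining digit allowed by both the 10 across and the 18 down.
R1C1 = 18 − 9 = 9 completes the 18 down.
No cell is forced outright now. R2C2 can only be 1 or 2 (the digits allowed by both its 10 across and its 8 down). If R2C2 = 2: then R1C2 would have to be in {2,3,4,6,7,8} for the 19 across but in {1,5} for the 8 down — contradiction. So R2C2 = 1.
R2C3 = 10 − 8 = 2 completes the 10 across.
R3C2 = 4: the only remaining digit allowed by both the 7 across and the 8 down.
R3C3 = 7 − 6 = 1 completes the 7 across.
R1C2 = 8 − 5 = 3 completes the 8 down.
R1C3 = 19 − 12 = 7 completes the 19 across.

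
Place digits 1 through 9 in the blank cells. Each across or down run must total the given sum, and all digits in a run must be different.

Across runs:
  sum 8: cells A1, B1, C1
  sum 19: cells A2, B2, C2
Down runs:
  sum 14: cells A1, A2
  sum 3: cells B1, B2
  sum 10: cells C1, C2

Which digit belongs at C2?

3 in 2 cells must be {1,2}.
The 8 across and the 14 down share only 5, so A1 = 5.
A2 = 14 − 5 = 9 completes the 14 down.
Given what's placed, B2 must be 2 to fit the 19 across and 3 down.
C2 = 19 − 11 = 8 completes the 19 across.
B1 = 3 − 2 = 1 completes the 3 down.
C1 = 8 − 6 = 2 completes the 8 across.

8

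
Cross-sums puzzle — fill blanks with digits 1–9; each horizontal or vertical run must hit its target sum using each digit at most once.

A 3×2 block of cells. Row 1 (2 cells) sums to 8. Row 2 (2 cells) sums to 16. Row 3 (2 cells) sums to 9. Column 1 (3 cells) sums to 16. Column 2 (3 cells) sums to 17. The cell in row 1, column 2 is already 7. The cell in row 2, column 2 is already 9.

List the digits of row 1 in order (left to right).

1, 7

16 in 2 cells must be {7,9}.
(1,1) = 8 − 7 = 1 completes the 8 across.
(2,1) = 16 − 9 = 7 completes the 16 across.
(3,1) = 16 − 8 = 8 completes the 16 down.
(3,2) = 9 − 8 = 1 completes the 9 across.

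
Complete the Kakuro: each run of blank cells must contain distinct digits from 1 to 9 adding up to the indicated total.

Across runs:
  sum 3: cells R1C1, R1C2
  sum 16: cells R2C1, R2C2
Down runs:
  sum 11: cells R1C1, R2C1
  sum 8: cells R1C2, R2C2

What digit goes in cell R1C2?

3 in 2 cells must be {1,2}; 16 in 2 cells must be {7,9}.
The 3 across and the 11 down share only 2, so R1C1 = 2.
R1C2 = 3 − 2 = 1 completes the 3 across.
R2C1 = 11 − 2 = 9 completes the 11 down.
R2C2 = 16 − 9 = 7 completes the 16 across.

1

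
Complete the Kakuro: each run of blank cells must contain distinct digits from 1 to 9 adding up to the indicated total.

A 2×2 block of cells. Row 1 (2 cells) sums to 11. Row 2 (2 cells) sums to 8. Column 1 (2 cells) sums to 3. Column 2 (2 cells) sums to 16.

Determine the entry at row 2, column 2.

7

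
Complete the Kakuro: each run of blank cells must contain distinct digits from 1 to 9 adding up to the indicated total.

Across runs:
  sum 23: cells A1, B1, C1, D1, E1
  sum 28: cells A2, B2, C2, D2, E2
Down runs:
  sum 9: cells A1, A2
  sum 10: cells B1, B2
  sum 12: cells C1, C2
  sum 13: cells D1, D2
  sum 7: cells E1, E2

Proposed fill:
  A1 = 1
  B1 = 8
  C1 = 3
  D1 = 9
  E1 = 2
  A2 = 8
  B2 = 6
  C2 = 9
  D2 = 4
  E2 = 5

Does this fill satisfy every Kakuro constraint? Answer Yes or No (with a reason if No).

No — the across run A2–E2 sums to 32, not 28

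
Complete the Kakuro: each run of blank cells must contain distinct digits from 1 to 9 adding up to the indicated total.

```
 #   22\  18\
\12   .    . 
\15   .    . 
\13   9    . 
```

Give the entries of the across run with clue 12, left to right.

R3C2 = 13 − 9 = 4 completes the 13 across.
No cell is forced outright now. R1C1 can only be 5 or 7 or 8 (the digits allowed by both its 12 across and its 22 down). If R1C1 = 5: then R1C2 would have to be in {7} for the 12 across but in {5,6,8,9} for the 18 down — contradiction. If R1C1 = 8: then R1C2 would have to be in {4} for the 12 across but in {5,6,8,9} for the 18 down — contradiction. So R1C1 = 7.
R1C2 = 12 − 7 = 5 completes the 12 across.
R2C1 = 22 − 16 = 6 completes the 22 down.
R2C2 = 15 − 6 = 9 completes the 15 across.

7 5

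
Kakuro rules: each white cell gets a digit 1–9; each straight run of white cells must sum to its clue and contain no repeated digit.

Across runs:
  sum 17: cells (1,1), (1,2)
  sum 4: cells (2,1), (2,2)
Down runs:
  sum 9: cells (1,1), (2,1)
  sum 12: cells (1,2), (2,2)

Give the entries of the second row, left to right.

17 in 2 cells must be {8,9}; 4 in 2 cells must be {1,3}.
The 17 across and the 9 down share only 8, so (1,1) = 8.
(1,2) = 17 − 8 = 9 completes the 17 across.
(2,1) = 9 − 8 = 1 completes the 9 down.
(2,2) = 4 − 1 = 3 completes the 4 across.

1 3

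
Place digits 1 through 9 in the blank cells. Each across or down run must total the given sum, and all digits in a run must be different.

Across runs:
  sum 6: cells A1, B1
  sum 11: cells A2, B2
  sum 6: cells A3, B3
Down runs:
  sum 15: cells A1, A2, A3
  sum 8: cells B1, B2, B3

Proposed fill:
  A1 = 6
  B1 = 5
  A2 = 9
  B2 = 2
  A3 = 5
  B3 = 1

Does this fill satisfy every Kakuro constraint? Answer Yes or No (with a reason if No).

No — the down run A1–A3 sums to 20, not 15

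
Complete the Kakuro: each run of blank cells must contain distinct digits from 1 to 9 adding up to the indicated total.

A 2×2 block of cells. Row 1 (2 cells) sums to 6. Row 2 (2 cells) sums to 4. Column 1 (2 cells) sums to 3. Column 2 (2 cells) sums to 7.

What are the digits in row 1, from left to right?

4 in 2 cells must be {1,3}; 3 in 2 cells must be {1,2}.
The 4 across and the 3 down share only 1, so (2,1) = 1.
(2,2) = 4 − 1 = 3 completes the 4 across.
(1,1) = 3 − 1 = 2 completes the 3 down.
(1,2) = 6 − 2 = 4 completes the 6 across.

2 4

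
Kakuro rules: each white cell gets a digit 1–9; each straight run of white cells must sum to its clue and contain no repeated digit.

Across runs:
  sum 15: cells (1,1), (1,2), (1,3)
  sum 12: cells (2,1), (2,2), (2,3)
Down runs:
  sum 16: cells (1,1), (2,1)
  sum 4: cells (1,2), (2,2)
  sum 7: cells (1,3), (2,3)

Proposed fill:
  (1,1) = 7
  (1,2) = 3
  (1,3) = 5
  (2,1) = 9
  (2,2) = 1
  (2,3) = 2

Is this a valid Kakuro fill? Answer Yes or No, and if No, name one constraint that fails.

Across: 7+3+5=15; 9+1+2=12. Down: 7+9=16; 3+1=4; 5+2=7. No digit repeats within any run.

Yes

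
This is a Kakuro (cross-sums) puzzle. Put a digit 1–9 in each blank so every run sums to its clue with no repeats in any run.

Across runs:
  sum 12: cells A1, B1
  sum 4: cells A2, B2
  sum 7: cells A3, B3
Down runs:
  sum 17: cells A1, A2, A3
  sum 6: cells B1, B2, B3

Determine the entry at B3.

2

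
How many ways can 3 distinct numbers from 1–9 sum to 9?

3 distinct digits from 1–9 sum between 6 and 24.
Enumerating: {1,2,6}, {1,3,5}, {2,3,4}.

3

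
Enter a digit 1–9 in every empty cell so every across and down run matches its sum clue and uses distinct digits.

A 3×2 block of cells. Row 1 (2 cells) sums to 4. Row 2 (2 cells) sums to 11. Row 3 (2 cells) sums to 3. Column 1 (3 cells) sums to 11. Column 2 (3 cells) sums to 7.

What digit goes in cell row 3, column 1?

4 in 2 cells must be {1,3}; 3 in 2 cells must be {1,2}; 7 in 3 cells must be {1,2,4}.
The 4 across and the 7 down share only 1, so (1,2) = 1.
Given what's placed, (3,2) must be 2 to fit the 3 across and 7 down.
(1,1) = 4 − 1 = 3 completes the 4 across.
(2,2) = 7 − 3 = 4 completes the 7 down.
(3,1) = 3 − 2 = 1 completes the 3 across.
(2,1) = 11 − 4 = 7 completes the 11 across.

1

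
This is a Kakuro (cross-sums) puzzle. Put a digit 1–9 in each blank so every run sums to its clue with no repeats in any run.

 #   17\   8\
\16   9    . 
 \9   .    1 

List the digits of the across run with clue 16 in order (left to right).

16 in 2 cells must be {7,9}; 17 in 2 cells must be {8,9}.
R1C2 = 16 − 9 = 7 completes the 16 across.
R2C1 = 9 − 1 = 8 completes the 9 across.

9 7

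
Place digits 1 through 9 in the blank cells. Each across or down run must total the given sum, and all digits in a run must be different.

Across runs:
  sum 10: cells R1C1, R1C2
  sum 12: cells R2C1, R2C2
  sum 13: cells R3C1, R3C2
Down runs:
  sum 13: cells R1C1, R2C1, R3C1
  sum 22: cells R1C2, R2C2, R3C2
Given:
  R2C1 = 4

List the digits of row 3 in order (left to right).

8 5

R2C2 = 12 − 4 = 8 completes the 12 across.
Given what's placed, R1C2 must be 9 to fit the 10 across and 22 down.
R3C2 = 22 − 17 = 5 completes the 22 down.
R1C1 = 10 − 9 = 1 completes the 10 across.
R3C1 = 13 − 5 = 8 completes the 13 across.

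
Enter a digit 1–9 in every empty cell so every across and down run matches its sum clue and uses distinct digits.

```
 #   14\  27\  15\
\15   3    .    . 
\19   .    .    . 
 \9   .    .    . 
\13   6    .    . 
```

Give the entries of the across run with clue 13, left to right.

6 4 3

R2C1 = 4: the only remaining digit allowed by both the 19 across and the 14 down.
R3C1 = 14 − 13 = 1 completes the 14 down.
Nothing is forced directly, so branch on R3C2, whose candidates are 3 or 5 or 6. If R3C2 = 3: that forces R3C3 = 5, after which R4C2 would have to be in {2,3,4,5} for the 13 across but in {7,8,9} for the 27 down — contradiction. If R3C2 = 5: that forces R1C2 = 7, R1C3 = 5, R3C3 = 3, after which R4C2 would have to be in {2,3,4,5} for the 13 across but in {6,9} for the 27 down — contradiction. So R3C2 = 6.
R3C3 = 9 − 7 = 2 completes the 9 across.
Nothing is forced directly, so branch on R4C2, whose candidates are 4 or 5. If R4C2 = 5: that forces R1C2 = 7, R1C3 = 5, R2C2 = 9, after which R2C3 would have to be in {6} for the 19 across but in {1,7} for the 15 down — contradiction. So R4C2 = 4.
Given what's placed, R1C2 must be 8 to fit the 15 across and 27 down.
R1C3 = 15 − 11 = 4 completes the 15 across.
R2C2 = 27 − 18 = 9 completes the 27 down.
R2C3 = 19 − 13 = 6 completes the 19 across.
R4C3 = 13 − 10 = 3 completes the 13 across.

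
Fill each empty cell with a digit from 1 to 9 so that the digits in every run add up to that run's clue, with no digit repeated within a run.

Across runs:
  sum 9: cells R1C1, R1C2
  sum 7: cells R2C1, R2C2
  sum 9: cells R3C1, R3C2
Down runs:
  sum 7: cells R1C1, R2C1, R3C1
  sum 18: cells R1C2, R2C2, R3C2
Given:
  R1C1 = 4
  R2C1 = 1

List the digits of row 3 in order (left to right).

7 in 3 cells must be {1,2,4}.
R1C2 = 9 − 4 = 5 completes the 9 across.
R2C2 = 7 − 1 = 6 completes the 7 across.
R3C1 = 7 − 5 = 2 completes the 7 down.
R3C2 = 9 − 2 = 7 completes the 9 across.

2 7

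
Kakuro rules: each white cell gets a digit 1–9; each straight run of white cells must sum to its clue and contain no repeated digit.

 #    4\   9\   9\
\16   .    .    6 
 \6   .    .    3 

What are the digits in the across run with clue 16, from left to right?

3 7 6

6 in 3 cells must be {1,2,3}; 4 in 2 cells must be {1,3}.
Given what's placed, R2C1 must be 1 to fit the 6 across and 4 down.
R2C2 = 6 − 4 = 2 completes the 6 across.
R1C1 = 4 − 1 = 3 completes the 4 down.
R1C2 = 16 − 9 = 7 completes the 16 across.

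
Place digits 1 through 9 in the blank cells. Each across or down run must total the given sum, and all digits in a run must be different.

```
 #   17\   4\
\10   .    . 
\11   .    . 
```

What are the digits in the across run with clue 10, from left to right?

17 in 2 cells must be {8,9}; 4 in 2 cells must be {1,3}.
The 11 across and the 4 down share only 3, so R2C2 = 3.
R1C2 = 4 − 3 = 1 completes the 4 down.
R2C1 = 11 − 3 = 8 completes the 11 across.
R1C1 = 10 − 1 = 9 completes the 10 across.

9, 1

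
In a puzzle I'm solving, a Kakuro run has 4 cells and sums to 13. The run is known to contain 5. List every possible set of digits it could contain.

4 distinct digits from 1–9 sum between 10 and 30.
Keeping only sets containing 5.
Only one set works: {1,3,4,5}.

{1,3,4,5}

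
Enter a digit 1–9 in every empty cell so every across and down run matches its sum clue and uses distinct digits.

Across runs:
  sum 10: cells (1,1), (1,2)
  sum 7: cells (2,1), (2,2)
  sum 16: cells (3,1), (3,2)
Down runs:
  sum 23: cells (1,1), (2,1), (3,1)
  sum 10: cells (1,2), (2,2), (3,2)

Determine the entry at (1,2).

2

16 in 2 cells must be {7,9}; 23 in 3 cells must be {6,8,9}.
The 7 across and the 23 down share only 6, so (2,1) = 6.
(2,2) = 7 − 6 = 1 completes the 7 across.
Given what's placed, (3,1) must be 9 to fit the 16 across and 23 down.
(3,2) = 16 − 9 = 7 completes the 16 across.
(1,1) = 23 − 15 = 8 completes the 23 down.
(1,2) = 10 − 8 = 2 completes the 10 across.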